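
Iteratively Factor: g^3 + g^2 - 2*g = (g - 1)*(g^2 + 2*g) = g*(g - 1)*(g + 2)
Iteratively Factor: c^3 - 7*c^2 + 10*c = (c - 5)*(c^2 - 2*c) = c*(c - 5)*(c - 2)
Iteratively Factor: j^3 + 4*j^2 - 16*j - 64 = (j + 4)*(j^2 - 16) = (j + 4)^2*(j - 4)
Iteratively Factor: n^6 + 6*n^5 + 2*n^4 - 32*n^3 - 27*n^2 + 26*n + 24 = (n + 1)*(n^5 + 5*n^4 - 3*n^3 - 29*n^2 + 2*n + 24) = (n - 2)*(n + 1)*(n^4 + 7*n^3 + 11*n^2 - 7*n - 12) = (n - 2)*(n + 1)^2*(n^3 + 6*n^2 + 5*n - 12) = (n - 2)*(n + 1)^2*(n + 4)*(n^2 + 2*n - 3) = (n - 2)*(n + 1)^2*(n + 3)*(n + 4)*(n - 1)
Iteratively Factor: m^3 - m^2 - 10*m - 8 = (m - 4)*(m^2 + 3*m + 2) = (m - 4)*(m + 1)*(m + 2)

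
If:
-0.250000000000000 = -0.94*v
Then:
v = 0.27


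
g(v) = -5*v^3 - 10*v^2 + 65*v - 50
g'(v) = -15*v^2 - 20*v + 65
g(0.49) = -21.14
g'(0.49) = 51.60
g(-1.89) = -174.81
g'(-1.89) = 49.22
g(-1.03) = -122.10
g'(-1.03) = 69.69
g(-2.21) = -188.52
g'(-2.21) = 35.94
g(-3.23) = -195.79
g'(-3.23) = -26.89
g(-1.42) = -148.15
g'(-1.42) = 63.15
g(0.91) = -2.90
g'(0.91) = 34.38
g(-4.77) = -44.92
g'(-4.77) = -180.89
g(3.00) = -80.00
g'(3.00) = -130.00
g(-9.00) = 2200.00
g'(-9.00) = -970.00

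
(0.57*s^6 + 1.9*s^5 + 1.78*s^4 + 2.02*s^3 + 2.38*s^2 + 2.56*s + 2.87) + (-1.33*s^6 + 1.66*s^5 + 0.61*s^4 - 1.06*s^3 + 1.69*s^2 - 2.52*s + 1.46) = -0.76*s^6 + 3.56*s^5 + 2.39*s^4 + 0.96*s^3 + 4.07*s^2 + 0.04*s + 4.33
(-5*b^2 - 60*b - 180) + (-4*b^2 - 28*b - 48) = -9*b^2 - 88*b - 228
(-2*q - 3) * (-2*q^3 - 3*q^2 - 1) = 4*q^4 + 12*q^3 + 9*q^2 + 2*q + 3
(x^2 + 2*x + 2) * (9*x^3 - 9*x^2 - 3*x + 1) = 9*x^5 + 9*x^4 - 3*x^3 - 23*x^2 - 4*x + 2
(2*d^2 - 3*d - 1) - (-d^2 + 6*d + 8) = 3*d^2 - 9*d - 9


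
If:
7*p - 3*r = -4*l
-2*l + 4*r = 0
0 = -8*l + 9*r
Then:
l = 0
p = 0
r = 0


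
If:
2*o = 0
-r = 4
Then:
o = 0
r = -4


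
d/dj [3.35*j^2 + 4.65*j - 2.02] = 6.7*j + 4.65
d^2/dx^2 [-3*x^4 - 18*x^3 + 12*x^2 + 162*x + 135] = -36*x^2 - 108*x + 24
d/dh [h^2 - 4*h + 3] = 2*h - 4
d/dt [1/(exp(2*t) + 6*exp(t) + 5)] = 2*(-exp(t) - 3)*exp(t)/(exp(2*t) + 6*exp(t) + 5)^2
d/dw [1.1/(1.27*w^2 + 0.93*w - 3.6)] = (-2.794*w - 1.023)/(1.27*w^2 + 0.93*w - 3.6)^2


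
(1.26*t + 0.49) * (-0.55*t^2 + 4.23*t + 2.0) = -0.693*t^3 + 5.0603*t^2 + 4.5927*t + 0.98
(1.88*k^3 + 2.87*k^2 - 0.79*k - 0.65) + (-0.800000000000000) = 1.88*k^3 + 2.87*k^2 - 0.79*k - 1.45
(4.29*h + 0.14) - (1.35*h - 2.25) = 2.94*h + 2.39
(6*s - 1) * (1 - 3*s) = -18*s^2 + 9*s - 1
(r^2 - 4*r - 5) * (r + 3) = r^3 - r^2 - 17*r - 15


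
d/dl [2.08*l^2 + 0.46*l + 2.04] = 4.16*l + 0.46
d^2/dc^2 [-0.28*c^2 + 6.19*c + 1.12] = -0.560000000000000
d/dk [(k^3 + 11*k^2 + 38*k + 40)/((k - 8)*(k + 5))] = (k^2 - 16*k - 56)/(k^2 - 16*k + 64)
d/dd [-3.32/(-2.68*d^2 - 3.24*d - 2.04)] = (-17.7952*d - 10.7568)/(2.68*d^2 + 3.24*d + 2.04)^2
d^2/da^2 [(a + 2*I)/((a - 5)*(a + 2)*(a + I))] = (6*a^5 + a^4*(-18 + 30*I) + a^3*(4 - 102*I) + a^2*(108 + 96*I) + a*(-168 + 216*I) - 60 + 124*I)/(a^9 + a^8*(-9 + 3*I) + a^7*(-6 - 27*I) + a^6*(180 - 10*I) + a^5*(39 + 468*I) + a^4*(-1359 + 93*I) + a^3*(-1090 - 2853*I) + a^2*(2700 - 3030*I) + a*(3000 + 900*I) + 1000*I)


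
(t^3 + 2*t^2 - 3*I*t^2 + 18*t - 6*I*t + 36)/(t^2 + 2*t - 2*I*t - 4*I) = (t^2 - 3*I*t + 18)/(t - 2*I)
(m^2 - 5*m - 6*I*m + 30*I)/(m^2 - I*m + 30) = (m - 5)/(m + 5*I)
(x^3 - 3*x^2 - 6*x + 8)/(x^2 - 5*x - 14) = (x^2 - 5*x + 4)/(x - 7)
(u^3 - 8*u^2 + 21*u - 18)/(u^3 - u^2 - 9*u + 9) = (u^2 - 5*u + 6)/(u^2 + 2*u - 3)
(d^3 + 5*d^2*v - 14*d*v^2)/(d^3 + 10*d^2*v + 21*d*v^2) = (d - 2*v)/(d + 3*v)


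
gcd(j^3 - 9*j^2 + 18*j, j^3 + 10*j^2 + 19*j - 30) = 1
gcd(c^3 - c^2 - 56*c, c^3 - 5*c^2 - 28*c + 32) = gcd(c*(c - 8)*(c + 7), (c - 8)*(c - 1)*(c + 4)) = c - 8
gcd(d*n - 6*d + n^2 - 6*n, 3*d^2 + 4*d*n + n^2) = d + n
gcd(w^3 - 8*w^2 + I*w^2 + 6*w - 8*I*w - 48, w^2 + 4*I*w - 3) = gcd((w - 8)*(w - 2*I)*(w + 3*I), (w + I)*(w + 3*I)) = w + 3*I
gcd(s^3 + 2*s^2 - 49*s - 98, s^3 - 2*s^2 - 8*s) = s + 2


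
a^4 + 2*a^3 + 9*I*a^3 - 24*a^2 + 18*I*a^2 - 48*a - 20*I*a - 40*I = (a + 2)*(a + 2*I)^2*(a + 5*I)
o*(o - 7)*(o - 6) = o^3 - 13*o^2 + 42*o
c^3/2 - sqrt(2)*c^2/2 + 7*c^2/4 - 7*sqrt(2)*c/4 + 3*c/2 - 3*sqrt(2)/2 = (c/2 + 1)*(c + 3/2)*(c - sqrt(2))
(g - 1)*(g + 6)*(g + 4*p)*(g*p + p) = g^4*p + 4*g^3*p^2 + 6*g^3*p + 24*g^2*p^2 - g^2*p - 4*g*p^2 - 6*g*p - 24*p^2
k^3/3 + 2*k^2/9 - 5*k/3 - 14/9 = (k/3 + 1/3)*(k - 7/3)*(k + 2)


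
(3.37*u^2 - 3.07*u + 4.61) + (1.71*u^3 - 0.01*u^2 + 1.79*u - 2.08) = 1.71*u^3 + 3.36*u^2 - 1.28*u + 2.53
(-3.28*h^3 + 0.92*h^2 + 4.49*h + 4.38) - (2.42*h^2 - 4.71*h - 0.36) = -3.28*h^3 - 1.5*h^2 + 9.2*h + 4.74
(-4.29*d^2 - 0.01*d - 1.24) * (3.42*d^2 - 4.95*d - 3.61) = -14.6718*d^4 + 21.2013*d^3 + 11.2956*d^2 + 6.1741*d + 4.4764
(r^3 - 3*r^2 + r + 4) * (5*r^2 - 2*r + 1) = 5*r^5 - 17*r^4 + 12*r^3 + 15*r^2 - 7*r + 4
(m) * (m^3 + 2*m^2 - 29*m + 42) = m^4 + 2*m^3 - 29*m^2 + 42*m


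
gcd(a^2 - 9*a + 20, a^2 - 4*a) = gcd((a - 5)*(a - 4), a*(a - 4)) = a - 4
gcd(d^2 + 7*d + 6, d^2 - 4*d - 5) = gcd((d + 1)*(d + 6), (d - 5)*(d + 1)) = d + 1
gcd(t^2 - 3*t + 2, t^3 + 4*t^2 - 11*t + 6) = t - 1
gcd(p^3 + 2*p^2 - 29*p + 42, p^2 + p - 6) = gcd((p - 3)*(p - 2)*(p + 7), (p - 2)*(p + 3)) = p - 2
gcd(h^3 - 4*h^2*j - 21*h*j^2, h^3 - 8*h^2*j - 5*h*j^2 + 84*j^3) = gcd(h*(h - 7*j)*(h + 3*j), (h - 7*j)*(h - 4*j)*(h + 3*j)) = h^2 - 4*h*j - 21*j^2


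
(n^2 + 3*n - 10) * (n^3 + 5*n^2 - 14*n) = n^5 + 8*n^4 - 9*n^3 - 92*n^2 + 140*n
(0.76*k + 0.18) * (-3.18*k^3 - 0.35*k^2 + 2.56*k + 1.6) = -2.4168*k^4 - 0.8384*k^3 + 1.8826*k^2 + 1.6768*k + 0.288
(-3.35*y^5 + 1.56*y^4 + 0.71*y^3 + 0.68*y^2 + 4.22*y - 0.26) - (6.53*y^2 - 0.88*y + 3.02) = -3.35*y^5 + 1.56*y^4 + 0.71*y^3 - 5.85*y^2 + 5.1*y - 3.28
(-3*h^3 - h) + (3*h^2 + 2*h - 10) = -3*h^3 + 3*h^2 + h - 10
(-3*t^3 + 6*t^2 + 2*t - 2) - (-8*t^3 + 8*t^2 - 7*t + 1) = 5*t^3 - 2*t^2 + 9*t - 3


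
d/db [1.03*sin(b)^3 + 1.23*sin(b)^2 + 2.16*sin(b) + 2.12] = (3.09*sin(b)^2 + 2.46*sin(b) + 2.16)*cos(b)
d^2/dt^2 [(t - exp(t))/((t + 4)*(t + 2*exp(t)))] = (-2*(1 - exp(t))*(t + 4)*(t + 2*exp(t))^2 + 2*(t + 4)^2*(t - exp(t))*(2*exp(t) + 1)^2 - (t + 4)^2*(t + 2*exp(t))^2*exp(t) + 2*(t + 4)^2*(t + 2*exp(t))*(-(1 - exp(t))*(2*exp(t) + 1) + (-t + exp(t))*exp(t)) + 2*(t + 4)*(t - exp(t))*(t + 2*exp(t))*(2*exp(t) + 1) + 2*(t - exp(t))*(t + 2*exp(t))^2)/((t + 4)^3*(t + 2*exp(t))^3)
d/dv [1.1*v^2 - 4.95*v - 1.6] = 2.2*v - 4.95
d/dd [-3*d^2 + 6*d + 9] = 6 - 6*d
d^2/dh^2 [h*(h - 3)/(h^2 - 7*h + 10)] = 4*(2*h^3 - 15*h^2 + 45*h - 55)/(h^6 - 21*h^5 + 177*h^4 - 763*h^3 + 1770*h^2 - 2100*h + 1000)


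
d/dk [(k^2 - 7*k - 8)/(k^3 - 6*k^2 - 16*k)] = (-k^2 - 2*k - 2)/(k^2*(k^2 + 4*k + 4))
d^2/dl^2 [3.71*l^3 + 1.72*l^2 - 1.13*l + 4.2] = 22.26*l + 3.44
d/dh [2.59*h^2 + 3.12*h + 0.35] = 5.18*h + 3.12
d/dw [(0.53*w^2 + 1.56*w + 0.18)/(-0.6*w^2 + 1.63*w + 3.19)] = (1.7999*w^2 + 3.5974*w + 4.683)/(0.36*w^4 - 1.956*w^3 - 1.1711*w^2 + 10.3994*w + 10.1761)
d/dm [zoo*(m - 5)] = zoo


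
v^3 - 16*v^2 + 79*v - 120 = (v - 8)*(v - 5)*(v - 3)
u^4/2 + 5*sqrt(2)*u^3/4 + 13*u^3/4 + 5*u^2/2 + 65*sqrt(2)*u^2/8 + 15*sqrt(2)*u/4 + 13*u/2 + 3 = (u/2 + sqrt(2))*(u + 1/2)*(u + 6)*(u + sqrt(2)/2)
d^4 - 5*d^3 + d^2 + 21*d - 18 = (d - 3)^2*(d - 1)*(d + 2)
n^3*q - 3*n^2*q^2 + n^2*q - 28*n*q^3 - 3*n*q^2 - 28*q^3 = (n - 7*q)*(n + 4*q)*(n*q + q)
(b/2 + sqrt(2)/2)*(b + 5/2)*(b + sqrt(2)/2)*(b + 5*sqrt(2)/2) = b^4/2 + 5*b^3/4 + 2*sqrt(2)*b^3 + 17*b^2/4 + 5*sqrt(2)*b^2 + 5*sqrt(2)*b/4 + 85*b/8 + 25*sqrt(2)/8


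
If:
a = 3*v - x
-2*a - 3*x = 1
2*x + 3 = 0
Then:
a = 7/4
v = 1/12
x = -3/2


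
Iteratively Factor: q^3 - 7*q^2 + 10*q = (q - 2)*(q^2 - 5*q) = q*(q - 2)*(q - 5)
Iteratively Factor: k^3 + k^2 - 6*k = (k - 2)*(k^2 + 3*k) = (k - 2)*(k + 3)*(k)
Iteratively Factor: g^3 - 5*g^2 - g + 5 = (g - 5)*(g^2 - 1) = (g - 5)*(g - 1)*(g + 1)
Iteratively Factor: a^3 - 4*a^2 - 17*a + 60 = (a + 4)*(a^2 - 8*a + 15) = (a - 3)*(a + 4)*(a - 5)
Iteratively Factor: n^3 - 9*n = (n + 3)*(n^2 - 3*n) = n*(n + 3)*(n - 3)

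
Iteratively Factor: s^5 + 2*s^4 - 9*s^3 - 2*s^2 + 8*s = (s + 4)*(s^4 - 2*s^3 - s^2 + 2*s) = (s - 1)*(s + 4)*(s^3 - s^2 - 2*s) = (s - 2)*(s - 1)*(s + 4)*(s^2 + s) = (s - 2)*(s - 1)*(s + 1)*(s + 4)*(s)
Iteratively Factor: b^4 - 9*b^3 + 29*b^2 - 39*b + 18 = (b - 1)*(b^3 - 8*b^2 + 21*b - 18) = (b - 2)*(b - 1)*(b^2 - 6*b + 9) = (b - 3)*(b - 2)*(b - 1)*(b - 3)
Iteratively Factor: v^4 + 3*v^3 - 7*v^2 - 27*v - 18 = (v + 2)*(v^3 + v^2 - 9*v - 9) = (v + 2)*(v + 3)*(v^2 - 2*v - 3) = (v + 1)*(v + 2)*(v + 3)*(v - 3)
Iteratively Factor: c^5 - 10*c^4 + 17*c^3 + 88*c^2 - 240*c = (c)*(c^4 - 10*c^3 + 17*c^2 + 88*c - 240) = c*(c + 3)*(c^3 - 13*c^2 + 56*c - 80) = c*(c - 4)*(c + 3)*(c^2 - 9*c + 20) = c*(c - 4)^2*(c + 3)*(c - 5)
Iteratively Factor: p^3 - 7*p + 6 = (p - 2)*(p^2 + 2*p - 3) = (p - 2)*(p - 1)*(p + 3)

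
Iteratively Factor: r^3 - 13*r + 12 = (r + 4)*(r^2 - 4*r + 3) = (r - 1)*(r + 4)*(r - 3)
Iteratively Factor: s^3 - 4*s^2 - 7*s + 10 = (s - 5)*(s^2 + s - 2) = (s - 5)*(s + 2)*(s - 1)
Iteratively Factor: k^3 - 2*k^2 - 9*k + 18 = (k - 2)*(k^2 - 9) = (k - 2)*(k + 3)*(k - 3)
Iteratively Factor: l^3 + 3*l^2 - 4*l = (l)*(l^2 + 3*l - 4) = l*(l + 4)*(l - 1)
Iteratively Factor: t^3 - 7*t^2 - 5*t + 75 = (t - 5)*(t^2 - 2*t - 15) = (t - 5)^2*(t + 3)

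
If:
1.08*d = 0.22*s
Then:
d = 0.203703703703704*s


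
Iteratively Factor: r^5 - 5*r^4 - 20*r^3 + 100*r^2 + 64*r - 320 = (r - 5)*(r^4 - 20*r^2 + 64) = (r - 5)*(r - 4)*(r^3 + 4*r^2 - 4*r - 16) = (r - 5)*(r - 4)*(r - 2)*(r^2 + 6*r + 8) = (r - 5)*(r - 4)*(r - 2)*(r + 4)*(r + 2)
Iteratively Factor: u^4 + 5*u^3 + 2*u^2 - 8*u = (u + 4)*(u^3 + u^2 - 2*u) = (u - 1)*(u + 4)*(u^2 + 2*u) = u*(u - 1)*(u + 4)*(u + 2)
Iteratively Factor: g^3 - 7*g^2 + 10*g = (g - 5)*(g^2 - 2*g) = g*(g - 5)*(g - 2)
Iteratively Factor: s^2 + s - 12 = (s - 3)*(s + 4)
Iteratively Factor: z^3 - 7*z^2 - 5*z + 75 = (z - 5)*(z^2 - 2*z - 15) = (z - 5)^2*(z + 3)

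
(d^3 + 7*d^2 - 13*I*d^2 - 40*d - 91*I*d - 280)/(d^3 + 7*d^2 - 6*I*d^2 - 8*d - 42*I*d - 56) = (d^2 - 13*I*d - 40)/(d^2 - 6*I*d - 8)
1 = 1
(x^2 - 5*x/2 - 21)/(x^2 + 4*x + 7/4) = 2*(x - 6)/(2*x + 1)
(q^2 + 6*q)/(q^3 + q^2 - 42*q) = (q + 6)/(q^2 + q - 42)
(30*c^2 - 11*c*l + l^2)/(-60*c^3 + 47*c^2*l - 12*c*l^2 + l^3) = (-6*c + l)/(12*c^2 - 7*c*l + l^2)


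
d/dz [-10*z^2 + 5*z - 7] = 5 - 20*z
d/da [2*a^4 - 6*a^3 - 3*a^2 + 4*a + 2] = 8*a^3 - 18*a^2 - 6*a + 4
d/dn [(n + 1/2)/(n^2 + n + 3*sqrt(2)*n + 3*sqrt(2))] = (n^2 + n + 3*sqrt(2)*n - (2*n + 1)*(2*n + 1 + 3*sqrt(2))/2 + 3*sqrt(2))/(n^2 + n + 3*sqrt(2)*n + 3*sqrt(2))^2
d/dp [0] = 0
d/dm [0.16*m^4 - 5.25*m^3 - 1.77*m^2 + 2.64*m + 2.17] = 0.64*m^3 - 15.75*m^2 - 3.54*m + 2.64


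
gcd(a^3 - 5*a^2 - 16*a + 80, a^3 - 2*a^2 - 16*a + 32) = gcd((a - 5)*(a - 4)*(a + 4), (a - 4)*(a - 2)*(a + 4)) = a^2 - 16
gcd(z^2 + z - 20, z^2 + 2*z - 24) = z - 4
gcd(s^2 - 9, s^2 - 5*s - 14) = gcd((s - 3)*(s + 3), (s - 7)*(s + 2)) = 1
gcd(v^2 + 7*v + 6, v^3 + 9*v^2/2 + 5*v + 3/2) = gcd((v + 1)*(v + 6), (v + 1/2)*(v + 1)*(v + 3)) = v + 1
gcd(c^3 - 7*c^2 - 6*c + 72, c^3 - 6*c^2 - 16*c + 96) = c^2 - 10*c + 24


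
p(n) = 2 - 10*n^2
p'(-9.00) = 180.00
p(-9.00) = -808.00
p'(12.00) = -240.00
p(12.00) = -1438.00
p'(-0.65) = 13.00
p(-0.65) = -2.22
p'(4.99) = -99.80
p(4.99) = -247.00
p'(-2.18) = 43.60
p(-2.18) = -45.52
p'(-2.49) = 49.80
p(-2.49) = -60.00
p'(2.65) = -53.00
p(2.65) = -68.22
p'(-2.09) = 41.80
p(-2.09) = -41.68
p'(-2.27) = 45.40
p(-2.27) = -49.53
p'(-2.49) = 49.80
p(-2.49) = -60.00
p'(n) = -20*n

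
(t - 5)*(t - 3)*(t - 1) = t^3 - 9*t^2 + 23*t - 15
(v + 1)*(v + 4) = v^2 + 5*v + 4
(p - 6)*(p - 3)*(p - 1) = p^3 - 10*p^2 + 27*p - 18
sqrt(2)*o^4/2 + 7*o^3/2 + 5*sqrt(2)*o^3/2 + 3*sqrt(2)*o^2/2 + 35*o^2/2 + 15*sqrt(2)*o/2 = o*(o + 5)*(o + 3*sqrt(2))*(sqrt(2)*o/2 + 1/2)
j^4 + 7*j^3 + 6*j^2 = j^2*(j + 1)*(j + 6)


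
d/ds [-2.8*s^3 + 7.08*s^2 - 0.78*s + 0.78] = -8.4*s^2 + 14.16*s - 0.78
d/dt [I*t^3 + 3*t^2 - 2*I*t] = 3*I*t^2 + 6*t - 2*I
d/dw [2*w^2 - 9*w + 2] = 4*w - 9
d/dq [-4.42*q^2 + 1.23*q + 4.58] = 1.23 - 8.84*q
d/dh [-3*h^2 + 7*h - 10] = 7 - 6*h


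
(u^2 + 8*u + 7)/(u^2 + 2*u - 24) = (u^2 + 8*u + 7)/(u^2 + 2*u - 24)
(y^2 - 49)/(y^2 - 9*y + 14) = (y + 7)/(y - 2)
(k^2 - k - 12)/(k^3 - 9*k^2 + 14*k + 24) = (k + 3)/(k^2 - 5*k - 6)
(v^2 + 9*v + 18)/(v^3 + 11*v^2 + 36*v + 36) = 1/(v + 2)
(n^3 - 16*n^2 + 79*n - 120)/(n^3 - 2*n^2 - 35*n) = (-n^3 + 16*n^2 - 79*n + 120)/(n*(-n^2 + 2*n + 35))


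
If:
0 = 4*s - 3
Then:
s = 3/4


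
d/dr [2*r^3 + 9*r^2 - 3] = 6*r*(r + 3)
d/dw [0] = 0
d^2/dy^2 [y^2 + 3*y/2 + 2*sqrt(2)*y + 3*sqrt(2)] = 2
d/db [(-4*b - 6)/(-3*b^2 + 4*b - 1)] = 4*(-3*b^2 - 9*b + 7)/(9*b^4 - 24*b^3 + 22*b^2 - 8*b + 1)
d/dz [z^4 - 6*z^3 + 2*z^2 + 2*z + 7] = 4*z^3 - 18*z^2 + 4*z + 2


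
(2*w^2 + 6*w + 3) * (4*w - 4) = 8*w^3 + 16*w^2 - 12*w - 12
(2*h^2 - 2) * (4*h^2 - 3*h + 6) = 8*h^4 - 6*h^3 + 4*h^2 + 6*h - 12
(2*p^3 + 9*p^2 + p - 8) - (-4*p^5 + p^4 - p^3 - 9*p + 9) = 4*p^5 - p^4 + 3*p^3 + 9*p^2 + 10*p - 17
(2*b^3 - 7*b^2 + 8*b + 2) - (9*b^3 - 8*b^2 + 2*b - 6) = -7*b^3 + b^2 + 6*b + 8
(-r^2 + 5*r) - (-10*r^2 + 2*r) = 9*r^2 + 3*r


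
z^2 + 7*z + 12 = (z + 3)*(z + 4)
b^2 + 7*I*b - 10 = (b + 2*I)*(b + 5*I)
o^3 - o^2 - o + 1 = (o - 1)^2*(o + 1)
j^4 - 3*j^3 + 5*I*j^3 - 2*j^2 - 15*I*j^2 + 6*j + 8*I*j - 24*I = (j - 3)*(j - I)*(j + 2*I)*(j + 4*I)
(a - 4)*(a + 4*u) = a^2 + 4*a*u - 4*a - 16*u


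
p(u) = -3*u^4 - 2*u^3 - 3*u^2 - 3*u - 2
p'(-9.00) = 8313.00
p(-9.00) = -18443.00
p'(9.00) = -9291.00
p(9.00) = -21413.00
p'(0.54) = -9.88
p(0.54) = -5.06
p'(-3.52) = 467.15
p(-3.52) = -401.95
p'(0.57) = -10.59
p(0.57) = -5.37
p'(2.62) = -275.72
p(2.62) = -207.78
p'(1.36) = -52.44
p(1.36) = -26.92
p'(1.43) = -58.94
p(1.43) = -30.82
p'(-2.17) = 104.39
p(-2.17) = -55.70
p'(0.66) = -13.02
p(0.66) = -6.43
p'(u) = -12*u^3 - 6*u^2 - 6*u - 3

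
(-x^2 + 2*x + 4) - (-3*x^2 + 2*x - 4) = 2*x^2 + 8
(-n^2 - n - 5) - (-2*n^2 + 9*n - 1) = n^2 - 10*n - 4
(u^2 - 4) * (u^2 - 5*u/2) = u^4 - 5*u^3/2 - 4*u^2 + 10*u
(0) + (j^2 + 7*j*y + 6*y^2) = j^2 + 7*j*y + 6*y^2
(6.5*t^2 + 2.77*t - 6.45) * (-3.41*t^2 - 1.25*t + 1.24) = -22.165*t^4 - 17.5707*t^3 + 26.592*t^2 + 11.4973*t - 7.998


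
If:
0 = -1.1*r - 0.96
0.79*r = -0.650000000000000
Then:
No Solution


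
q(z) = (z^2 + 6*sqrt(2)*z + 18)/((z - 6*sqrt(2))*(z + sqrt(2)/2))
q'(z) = (2*z + 6*sqrt(2))/((z - 6*sqrt(2))*(z + sqrt(2)/2)) - (z^2 + 6*sqrt(2)*z + 18)/((z - 6*sqrt(2))*(z + sqrt(2)/2)^2) - (z^2 + 6*sqrt(2)*z + 18)/((z - 6*sqrt(2))^2*(z + sqrt(2)/2))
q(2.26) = -2.29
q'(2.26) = -0.30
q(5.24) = -4.66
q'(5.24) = -1.63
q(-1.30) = 1.49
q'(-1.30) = 3.68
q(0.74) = -2.22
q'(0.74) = 0.36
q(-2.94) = 0.07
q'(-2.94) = 0.14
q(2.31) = -2.30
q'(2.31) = -0.31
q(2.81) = -2.49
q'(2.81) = -0.44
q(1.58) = -2.15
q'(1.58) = -0.11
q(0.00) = -3.00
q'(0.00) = 2.47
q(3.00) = -2.58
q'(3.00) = -0.49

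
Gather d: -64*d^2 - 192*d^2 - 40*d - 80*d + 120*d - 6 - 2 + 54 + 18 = 64 - 256*d^2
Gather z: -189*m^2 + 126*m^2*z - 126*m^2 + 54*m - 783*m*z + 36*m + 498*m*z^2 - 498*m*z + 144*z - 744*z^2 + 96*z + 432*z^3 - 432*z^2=-315*m^2 + 90*m + 432*z^3 + z^2*(498*m - 1176) + z*(126*m^2 - 1281*m + 240)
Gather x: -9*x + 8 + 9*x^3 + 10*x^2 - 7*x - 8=9*x^3 + 10*x^2 - 16*x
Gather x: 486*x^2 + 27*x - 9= 486*x^2 + 27*x - 9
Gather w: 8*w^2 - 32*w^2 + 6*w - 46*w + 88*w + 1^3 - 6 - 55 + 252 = -24*w^2 + 48*w + 192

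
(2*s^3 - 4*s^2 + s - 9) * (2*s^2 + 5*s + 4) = 4*s^5 + 2*s^4 - 10*s^3 - 29*s^2 - 41*s - 36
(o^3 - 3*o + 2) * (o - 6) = o^4 - 6*o^3 - 3*o^2 + 20*o - 12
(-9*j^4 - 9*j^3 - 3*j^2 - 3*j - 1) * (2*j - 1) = -18*j^5 - 9*j^4 + 3*j^3 - 3*j^2 + j + 1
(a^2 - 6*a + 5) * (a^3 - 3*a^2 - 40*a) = a^5 - 9*a^4 - 17*a^3 + 225*a^2 - 200*a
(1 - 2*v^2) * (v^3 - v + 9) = -2*v^5 + 3*v^3 - 18*v^2 - v + 9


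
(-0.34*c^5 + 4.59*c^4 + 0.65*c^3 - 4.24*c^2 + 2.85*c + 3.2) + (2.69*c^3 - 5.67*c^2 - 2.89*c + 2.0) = -0.34*c^5 + 4.59*c^4 + 3.34*c^3 - 9.91*c^2 - 0.04*c + 5.2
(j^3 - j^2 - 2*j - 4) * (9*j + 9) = 9*j^4 - 27*j^2 - 54*j - 36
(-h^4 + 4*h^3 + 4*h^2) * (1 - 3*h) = 3*h^5 - 13*h^4 - 8*h^3 + 4*h^2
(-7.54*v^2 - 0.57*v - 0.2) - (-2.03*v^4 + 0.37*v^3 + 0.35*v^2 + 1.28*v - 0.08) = 2.03*v^4 - 0.37*v^3 - 7.89*v^2 - 1.85*v - 0.12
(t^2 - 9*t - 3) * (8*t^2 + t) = 8*t^4 - 71*t^3 - 33*t^2 - 3*t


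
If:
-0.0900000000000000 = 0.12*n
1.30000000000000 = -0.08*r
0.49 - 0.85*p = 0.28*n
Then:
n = -0.75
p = 0.82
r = -16.25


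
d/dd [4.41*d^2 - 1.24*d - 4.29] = 8.82*d - 1.24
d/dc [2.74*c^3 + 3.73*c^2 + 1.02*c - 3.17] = 8.22*c^2 + 7.46*c + 1.02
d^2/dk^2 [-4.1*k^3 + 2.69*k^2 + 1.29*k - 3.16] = 5.38 - 24.6*k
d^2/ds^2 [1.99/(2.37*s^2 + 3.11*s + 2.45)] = (-22.355262*s^2 - 29.335386*s + 1.99*(4.74*s + 3.11)*(9.48*s + 6.22) - 23.10987)/(2.37*s^2 + 3.11*s + 2.45)^3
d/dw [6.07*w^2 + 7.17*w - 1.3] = 12.14*w + 7.17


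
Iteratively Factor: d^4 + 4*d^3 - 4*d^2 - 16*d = (d - 2)*(d^3 + 6*d^2 + 8*d) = d*(d - 2)*(d^2 + 6*d + 8) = d*(d - 2)*(d + 4)*(d + 2)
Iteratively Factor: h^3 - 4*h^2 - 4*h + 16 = (h - 4)*(h^2 - 4) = (h - 4)*(h + 2)*(h - 2)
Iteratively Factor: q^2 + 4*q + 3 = (q + 1)*(q + 3)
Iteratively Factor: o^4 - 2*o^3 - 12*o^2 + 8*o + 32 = (o + 2)*(o^3 - 4*o^2 - 4*o + 16) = (o + 2)^2*(o^2 - 6*o + 8) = (o - 2)*(o + 2)^2*(o - 4)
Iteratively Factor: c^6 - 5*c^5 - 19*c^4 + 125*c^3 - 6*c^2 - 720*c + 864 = (c + 3)*(c^5 - 8*c^4 + 5*c^3 + 110*c^2 - 336*c + 288) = (c - 4)*(c + 3)*(c^4 - 4*c^3 - 11*c^2 + 66*c - 72) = (c - 4)*(c - 3)*(c + 3)*(c^3 - c^2 - 14*c + 24) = (c - 4)*(c - 3)^2*(c + 3)*(c^2 + 2*c - 8) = (c - 4)*(c - 3)^2*(c + 3)*(c + 4)*(c - 2)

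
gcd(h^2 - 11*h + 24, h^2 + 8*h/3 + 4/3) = 1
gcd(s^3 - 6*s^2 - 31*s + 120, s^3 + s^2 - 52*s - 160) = s^2 - 3*s - 40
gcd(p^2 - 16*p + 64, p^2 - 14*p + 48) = p - 8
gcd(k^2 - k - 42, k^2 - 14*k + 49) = k - 7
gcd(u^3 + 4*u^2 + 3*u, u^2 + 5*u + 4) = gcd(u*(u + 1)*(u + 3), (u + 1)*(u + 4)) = u + 1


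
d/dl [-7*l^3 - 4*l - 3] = -21*l^2 - 4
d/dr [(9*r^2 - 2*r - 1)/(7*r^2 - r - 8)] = 5*(r^2 - 26*r + 3)/(49*r^4 - 14*r^3 - 111*r^2 + 16*r + 64)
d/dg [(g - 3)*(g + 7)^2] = (g + 7)*(3*g + 1)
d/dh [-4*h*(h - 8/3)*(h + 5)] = -12*h^2 - 56*h/3 + 160/3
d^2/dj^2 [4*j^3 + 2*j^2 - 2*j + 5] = 24*j + 4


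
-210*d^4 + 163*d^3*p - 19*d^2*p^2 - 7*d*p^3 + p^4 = (-7*d + p)*(-3*d + p)*(-2*d + p)*(5*d + p)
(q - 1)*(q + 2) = q^2 + q - 2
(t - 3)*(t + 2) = t^2 - t - 6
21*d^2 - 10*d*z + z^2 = (-7*d + z)*(-3*d + z)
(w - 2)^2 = w^2 - 4*w + 4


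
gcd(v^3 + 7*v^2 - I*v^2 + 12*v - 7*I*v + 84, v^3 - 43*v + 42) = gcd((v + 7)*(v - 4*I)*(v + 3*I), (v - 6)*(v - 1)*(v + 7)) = v + 7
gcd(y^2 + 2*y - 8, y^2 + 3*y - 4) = y + 4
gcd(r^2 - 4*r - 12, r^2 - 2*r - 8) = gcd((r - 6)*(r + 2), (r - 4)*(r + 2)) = r + 2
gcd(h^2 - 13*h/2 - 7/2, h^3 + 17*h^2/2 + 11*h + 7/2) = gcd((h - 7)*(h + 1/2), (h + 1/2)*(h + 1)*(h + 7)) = h + 1/2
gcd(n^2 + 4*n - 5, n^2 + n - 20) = n + 5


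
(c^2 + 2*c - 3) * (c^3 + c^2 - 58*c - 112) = c^5 + 3*c^4 - 59*c^3 - 231*c^2 - 50*c + 336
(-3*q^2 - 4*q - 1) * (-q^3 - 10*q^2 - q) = 3*q^5 + 34*q^4 + 44*q^3 + 14*q^2 + q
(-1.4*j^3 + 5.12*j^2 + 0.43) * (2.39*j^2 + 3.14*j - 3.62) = -3.346*j^5 + 7.8408*j^4 + 21.1448*j^3 - 17.5067*j^2 + 1.3502*j - 1.5566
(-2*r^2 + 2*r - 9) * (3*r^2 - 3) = -6*r^4 + 6*r^3 - 21*r^2 - 6*r + 27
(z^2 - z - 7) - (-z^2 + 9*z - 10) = 2*z^2 - 10*z + 3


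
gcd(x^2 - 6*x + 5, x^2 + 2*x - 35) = x - 5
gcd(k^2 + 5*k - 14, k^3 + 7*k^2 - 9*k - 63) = k + 7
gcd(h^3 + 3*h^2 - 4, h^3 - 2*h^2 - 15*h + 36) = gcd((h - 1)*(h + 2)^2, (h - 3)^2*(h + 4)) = 1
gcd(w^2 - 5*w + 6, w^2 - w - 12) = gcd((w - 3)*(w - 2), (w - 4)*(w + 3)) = 1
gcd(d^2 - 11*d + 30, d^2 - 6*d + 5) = d - 5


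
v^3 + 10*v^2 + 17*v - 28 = (v - 1)*(v + 4)*(v + 7)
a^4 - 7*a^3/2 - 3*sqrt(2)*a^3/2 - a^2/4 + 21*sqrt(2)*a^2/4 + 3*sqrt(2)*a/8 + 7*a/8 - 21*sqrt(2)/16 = (a - 7/2)*(a - 1/2)*(a + 1/2)*(a - 3*sqrt(2)/2)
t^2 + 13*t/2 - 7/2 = (t - 1/2)*(t + 7)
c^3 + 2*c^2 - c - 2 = (c - 1)*(c + 1)*(c + 2)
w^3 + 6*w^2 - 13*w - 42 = (w - 3)*(w + 2)*(w + 7)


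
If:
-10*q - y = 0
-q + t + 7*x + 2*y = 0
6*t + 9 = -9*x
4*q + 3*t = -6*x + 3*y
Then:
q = 45/437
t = -1092/437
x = 291/437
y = -450/437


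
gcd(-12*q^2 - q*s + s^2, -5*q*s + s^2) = 1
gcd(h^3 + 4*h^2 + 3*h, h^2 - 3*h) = h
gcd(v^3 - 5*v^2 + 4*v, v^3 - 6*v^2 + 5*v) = v^2 - v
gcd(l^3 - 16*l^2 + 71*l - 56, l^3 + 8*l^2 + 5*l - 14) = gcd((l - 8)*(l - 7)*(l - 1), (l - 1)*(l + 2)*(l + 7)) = l - 1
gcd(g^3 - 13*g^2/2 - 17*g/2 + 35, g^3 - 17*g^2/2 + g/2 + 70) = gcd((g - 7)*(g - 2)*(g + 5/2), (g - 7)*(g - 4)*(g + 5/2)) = g^2 - 9*g/2 - 35/2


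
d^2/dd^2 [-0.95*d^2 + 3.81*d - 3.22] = -1.90000000000000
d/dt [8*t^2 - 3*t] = 16*t - 3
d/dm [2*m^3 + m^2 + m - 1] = 6*m^2 + 2*m + 1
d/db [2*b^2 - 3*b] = 4*b - 3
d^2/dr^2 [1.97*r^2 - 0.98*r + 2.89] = 3.94000000000000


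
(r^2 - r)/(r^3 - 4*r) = (r - 1)/(r^2 - 4)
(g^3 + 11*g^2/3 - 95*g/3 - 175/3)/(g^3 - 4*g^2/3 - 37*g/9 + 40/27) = 9*(g^2 + 2*g - 35)/(9*g^2 - 27*g + 8)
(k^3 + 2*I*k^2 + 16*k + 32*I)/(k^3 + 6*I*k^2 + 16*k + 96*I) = (k + 2*I)/(k + 6*I)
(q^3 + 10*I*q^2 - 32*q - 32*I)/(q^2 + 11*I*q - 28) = (q^2 + 6*I*q - 8)/(q + 7*I)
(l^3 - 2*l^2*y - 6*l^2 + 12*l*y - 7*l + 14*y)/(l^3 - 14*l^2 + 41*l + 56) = (l - 2*y)/(l - 8)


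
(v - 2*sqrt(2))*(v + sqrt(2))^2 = v^3 - 6*v - 4*sqrt(2)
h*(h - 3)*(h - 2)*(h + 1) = h^4 - 4*h^3 + h^2 + 6*h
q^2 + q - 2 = (q - 1)*(q + 2)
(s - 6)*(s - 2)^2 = s^3 - 10*s^2 + 28*s - 24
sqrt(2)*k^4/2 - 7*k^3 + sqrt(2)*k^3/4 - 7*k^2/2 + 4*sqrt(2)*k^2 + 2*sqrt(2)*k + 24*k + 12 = (k + 1/2)*(k - 6*sqrt(2))*(k - 2*sqrt(2))*(sqrt(2)*k/2 + 1)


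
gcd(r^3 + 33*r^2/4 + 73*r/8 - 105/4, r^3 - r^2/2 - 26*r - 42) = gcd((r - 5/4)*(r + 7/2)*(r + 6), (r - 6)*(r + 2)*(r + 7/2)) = r + 7/2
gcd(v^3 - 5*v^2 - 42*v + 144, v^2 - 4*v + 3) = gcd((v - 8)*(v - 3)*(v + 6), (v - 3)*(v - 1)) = v - 3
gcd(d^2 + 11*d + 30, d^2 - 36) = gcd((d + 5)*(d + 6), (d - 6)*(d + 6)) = d + 6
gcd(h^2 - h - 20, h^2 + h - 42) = 1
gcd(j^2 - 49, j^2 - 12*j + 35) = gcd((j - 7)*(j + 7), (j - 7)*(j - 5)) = j - 7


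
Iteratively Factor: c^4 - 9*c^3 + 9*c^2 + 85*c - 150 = (c - 5)*(c^3 - 4*c^2 - 11*c + 30) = (c - 5)*(c - 2)*(c^2 - 2*c - 15) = (c - 5)*(c - 2)*(c + 3)*(c - 5)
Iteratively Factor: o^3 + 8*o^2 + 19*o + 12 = (o + 3)*(o^2 + 5*o + 4) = (o + 1)*(o + 3)*(o + 4)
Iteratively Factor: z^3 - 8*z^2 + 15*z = (z)*(z^2 - 8*z + 15) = z*(z - 5)*(z - 3)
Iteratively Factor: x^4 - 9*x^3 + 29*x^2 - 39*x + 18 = (x - 2)*(x^3 - 7*x^2 + 15*x - 9) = (x - 3)*(x - 2)*(x^2 - 4*x + 3) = (x - 3)*(x - 2)*(x - 1)*(x - 3)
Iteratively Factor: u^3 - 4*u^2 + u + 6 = (u - 2)*(u^2 - 2*u - 3) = (u - 3)*(u - 2)*(u + 1)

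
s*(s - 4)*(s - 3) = s^3 - 7*s^2 + 12*s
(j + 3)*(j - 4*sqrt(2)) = j^2 - 4*sqrt(2)*j + 3*j - 12*sqrt(2)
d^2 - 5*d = d*(d - 5)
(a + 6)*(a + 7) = a^2 + 13*a + 42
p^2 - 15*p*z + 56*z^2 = (p - 8*z)*(p - 7*z)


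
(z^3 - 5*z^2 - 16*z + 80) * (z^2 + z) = z^5 - 4*z^4 - 21*z^3 + 64*z^2 + 80*z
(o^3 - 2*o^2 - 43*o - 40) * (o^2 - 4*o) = o^5 - 6*o^4 - 35*o^3 + 132*o^2 + 160*o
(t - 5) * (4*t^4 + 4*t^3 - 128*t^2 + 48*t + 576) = 4*t^5 - 16*t^4 - 148*t^3 + 688*t^2 + 336*t - 2880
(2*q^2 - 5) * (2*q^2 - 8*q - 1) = 4*q^4 - 16*q^3 - 12*q^2 + 40*q + 5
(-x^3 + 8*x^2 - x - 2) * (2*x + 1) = -2*x^4 + 15*x^3 + 6*x^2 - 5*x - 2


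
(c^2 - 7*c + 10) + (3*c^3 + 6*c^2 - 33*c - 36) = 3*c^3 + 7*c^2 - 40*c - 26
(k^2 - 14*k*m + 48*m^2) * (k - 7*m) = k^3 - 21*k^2*m + 146*k*m^2 - 336*m^3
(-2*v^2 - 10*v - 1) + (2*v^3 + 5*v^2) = 2*v^3 + 3*v^2 - 10*v - 1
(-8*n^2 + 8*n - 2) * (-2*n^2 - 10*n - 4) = 16*n^4 + 64*n^3 - 44*n^2 - 12*n + 8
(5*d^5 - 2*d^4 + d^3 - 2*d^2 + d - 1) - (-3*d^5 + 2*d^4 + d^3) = 8*d^5 - 4*d^4 - 2*d^2 + d - 1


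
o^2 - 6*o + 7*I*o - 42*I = (o - 6)*(o + 7*I)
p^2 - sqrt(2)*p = p*(p - sqrt(2))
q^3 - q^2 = q^2*(q - 1)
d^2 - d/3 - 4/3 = (d - 4/3)*(d + 1)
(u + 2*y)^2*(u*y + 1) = u^3*y + 4*u^2*y^2 + u^2 + 4*u*y^3 + 4*u*y + 4*y^2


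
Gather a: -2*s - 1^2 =-2*s - 1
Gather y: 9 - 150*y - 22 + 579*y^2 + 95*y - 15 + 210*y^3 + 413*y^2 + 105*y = 210*y^3 + 992*y^2 + 50*y - 28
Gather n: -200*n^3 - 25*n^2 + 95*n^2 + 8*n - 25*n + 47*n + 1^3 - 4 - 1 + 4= -200*n^3 + 70*n^2 + 30*n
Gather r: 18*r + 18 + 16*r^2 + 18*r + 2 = 16*r^2 + 36*r + 20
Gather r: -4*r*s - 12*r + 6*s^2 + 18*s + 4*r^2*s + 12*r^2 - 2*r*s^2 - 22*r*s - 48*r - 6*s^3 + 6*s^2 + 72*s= r^2*(4*s + 12) + r*(-2*s^2 - 26*s - 60) - 6*s^3 + 12*s^2 + 90*s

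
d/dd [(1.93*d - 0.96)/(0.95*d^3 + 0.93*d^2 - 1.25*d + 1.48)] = (-3.667*d^3 + 0.9411*d^2 + 1.7856*d + 1.6564)/(0.9025*d^6 + 1.767*d^5 - 1.5101*d^4 + 0.487*d^3 + 4.3153*d^2 - 3.7*d + 2.1904)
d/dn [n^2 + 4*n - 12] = 2*n + 4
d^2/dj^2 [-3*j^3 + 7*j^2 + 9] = 14 - 18*j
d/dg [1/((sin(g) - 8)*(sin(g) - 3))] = (11 - 2*sin(g))*cos(g)/((sin(g) - 8)^2*(sin(g) - 3)^2)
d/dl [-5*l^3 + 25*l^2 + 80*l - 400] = -15*l^2 + 50*l + 80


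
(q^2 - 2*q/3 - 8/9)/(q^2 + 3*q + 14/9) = (3*q - 4)/(3*q + 7)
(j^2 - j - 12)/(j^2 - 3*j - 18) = (j - 4)/(j - 6)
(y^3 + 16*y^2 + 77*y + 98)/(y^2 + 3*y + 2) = (y^2 + 14*y + 49)/(y + 1)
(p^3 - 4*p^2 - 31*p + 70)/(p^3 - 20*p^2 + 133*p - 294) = (p^2 + 3*p - 10)/(p^2 - 13*p + 42)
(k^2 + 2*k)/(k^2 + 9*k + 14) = k/(k + 7)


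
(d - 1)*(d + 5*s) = d^2 + 5*d*s - d - 5*s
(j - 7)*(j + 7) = j^2 - 49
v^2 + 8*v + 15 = (v + 3)*(v + 5)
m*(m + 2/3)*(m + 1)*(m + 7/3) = m^4 + 4*m^3 + 41*m^2/9 + 14*m/9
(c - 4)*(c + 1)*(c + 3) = c^3 - 13*c - 12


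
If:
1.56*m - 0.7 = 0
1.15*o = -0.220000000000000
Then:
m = 0.45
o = -0.19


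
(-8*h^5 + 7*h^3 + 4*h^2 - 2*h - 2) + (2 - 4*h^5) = -12*h^5 + 7*h^3 + 4*h^2 - 2*h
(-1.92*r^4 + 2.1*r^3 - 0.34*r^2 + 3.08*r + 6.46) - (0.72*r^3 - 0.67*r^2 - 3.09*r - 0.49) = -1.92*r^4 + 1.38*r^3 + 0.33*r^2 + 6.17*r + 6.95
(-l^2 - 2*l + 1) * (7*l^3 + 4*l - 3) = -7*l^5 - 14*l^4 + 3*l^3 - 5*l^2 + 10*l - 3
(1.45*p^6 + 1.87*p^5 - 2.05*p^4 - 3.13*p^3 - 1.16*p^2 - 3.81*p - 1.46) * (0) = 0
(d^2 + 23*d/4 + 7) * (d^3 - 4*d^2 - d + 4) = d^5 + 7*d^4/4 - 17*d^3 - 119*d^2/4 + 16*d + 28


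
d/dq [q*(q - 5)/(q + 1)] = (q^2 + 2*q - 5)/(q^2 + 2*q + 1)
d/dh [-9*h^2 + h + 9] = 1 - 18*h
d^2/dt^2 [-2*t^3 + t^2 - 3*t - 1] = 2 - 12*t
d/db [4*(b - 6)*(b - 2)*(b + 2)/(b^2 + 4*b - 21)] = 4*(b^4 + 8*b^3 - 83*b^2 + 204*b - 12)/(b^4 + 8*b^3 - 26*b^2 - 168*b + 441)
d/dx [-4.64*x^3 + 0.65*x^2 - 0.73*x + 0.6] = -13.92*x^2 + 1.3*x - 0.73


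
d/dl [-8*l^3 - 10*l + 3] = -24*l^2 - 10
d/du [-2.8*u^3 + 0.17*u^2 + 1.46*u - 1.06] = -8.4*u^2 + 0.34*u + 1.46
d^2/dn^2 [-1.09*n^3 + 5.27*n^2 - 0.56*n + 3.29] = 10.54 - 6.54*n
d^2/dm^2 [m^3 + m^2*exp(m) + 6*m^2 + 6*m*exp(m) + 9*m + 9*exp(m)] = m^2*exp(m) + 10*m*exp(m) + 6*m + 23*exp(m) + 12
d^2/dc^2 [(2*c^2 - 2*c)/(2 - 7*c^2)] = 4*(49*c^3 - 42*c^2 + 42*c - 4)/(343*c^6 - 294*c^4 + 84*c^2 - 8)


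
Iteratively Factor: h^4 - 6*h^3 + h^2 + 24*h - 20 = (h + 2)*(h^3 - 8*h^2 + 17*h - 10) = (h - 1)*(h + 2)*(h^2 - 7*h + 10) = (h - 5)*(h - 1)*(h + 2)*(h - 2)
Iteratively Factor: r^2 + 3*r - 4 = (r - 1)*(r + 4)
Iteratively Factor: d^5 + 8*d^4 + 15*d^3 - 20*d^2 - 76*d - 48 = (d + 3)*(d^4 + 5*d^3 - 20*d - 16) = (d + 1)*(d + 3)*(d^3 + 4*d^2 - 4*d - 16) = (d + 1)*(d + 3)*(d + 4)*(d^2 - 4) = (d + 1)*(d + 2)*(d + 3)*(d + 4)*(d - 2)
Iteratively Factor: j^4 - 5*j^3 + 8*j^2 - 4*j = (j - 2)*(j^3 - 3*j^2 + 2*j) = (j - 2)^2*(j^2 - j) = (j - 2)^2*(j - 1)*(j)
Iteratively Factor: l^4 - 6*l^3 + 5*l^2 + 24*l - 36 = (l + 2)*(l^3 - 8*l^2 + 21*l - 18) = (l - 3)*(l + 2)*(l^2 - 5*l + 6) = (l - 3)*(l - 2)*(l + 2)*(l - 3)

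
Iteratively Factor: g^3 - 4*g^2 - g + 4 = (g + 1)*(g^2 - 5*g + 4) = (g - 1)*(g + 1)*(g - 4)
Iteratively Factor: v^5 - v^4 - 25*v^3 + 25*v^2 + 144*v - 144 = (v - 1)*(v^4 - 25*v^2 + 144) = (v - 1)*(v + 4)*(v^3 - 4*v^2 - 9*v + 36) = (v - 1)*(v + 3)*(v + 4)*(v^2 - 7*v + 12) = (v - 4)*(v - 1)*(v + 3)*(v + 4)*(v - 3)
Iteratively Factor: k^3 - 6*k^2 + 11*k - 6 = (k - 3)*(k^2 - 3*k + 2) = (k - 3)*(k - 2)*(k - 1)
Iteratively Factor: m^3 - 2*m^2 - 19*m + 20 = (m - 5)*(m^2 + 3*m - 4) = (m - 5)*(m + 4)*(m - 1)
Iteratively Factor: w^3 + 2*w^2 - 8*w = (w)*(w^2 + 2*w - 8) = w*(w + 4)*(w - 2)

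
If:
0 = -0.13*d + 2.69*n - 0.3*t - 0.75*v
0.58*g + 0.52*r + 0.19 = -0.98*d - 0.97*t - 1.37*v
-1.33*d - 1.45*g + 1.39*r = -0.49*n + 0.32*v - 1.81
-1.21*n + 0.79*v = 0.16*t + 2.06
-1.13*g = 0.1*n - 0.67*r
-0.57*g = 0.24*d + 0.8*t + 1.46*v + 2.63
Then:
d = 2.40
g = 2.11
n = -0.45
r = 3.49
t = -6.57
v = 0.58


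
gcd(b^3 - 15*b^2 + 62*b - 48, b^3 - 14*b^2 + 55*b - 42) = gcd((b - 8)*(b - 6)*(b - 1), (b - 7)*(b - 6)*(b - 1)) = b^2 - 7*b + 6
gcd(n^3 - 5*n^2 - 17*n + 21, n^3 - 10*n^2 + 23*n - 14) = n^2 - 8*n + 7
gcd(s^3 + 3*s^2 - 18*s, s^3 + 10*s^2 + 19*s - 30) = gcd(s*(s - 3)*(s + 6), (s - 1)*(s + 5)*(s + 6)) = s + 6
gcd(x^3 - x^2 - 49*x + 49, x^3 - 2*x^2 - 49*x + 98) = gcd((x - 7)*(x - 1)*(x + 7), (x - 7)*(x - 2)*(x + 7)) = x^2 - 49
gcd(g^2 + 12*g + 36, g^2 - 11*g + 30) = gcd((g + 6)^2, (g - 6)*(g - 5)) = 1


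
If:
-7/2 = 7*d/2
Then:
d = -1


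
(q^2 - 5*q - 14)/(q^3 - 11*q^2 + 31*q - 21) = (q + 2)/(q^2 - 4*q + 3)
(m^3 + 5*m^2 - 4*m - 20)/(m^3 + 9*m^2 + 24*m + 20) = (m - 2)/(m + 2)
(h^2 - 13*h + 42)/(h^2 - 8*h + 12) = (h - 7)/(h - 2)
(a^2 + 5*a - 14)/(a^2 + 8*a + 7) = (a - 2)/(a + 1)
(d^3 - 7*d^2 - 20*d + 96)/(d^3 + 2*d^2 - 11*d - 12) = (d - 8)/(d + 1)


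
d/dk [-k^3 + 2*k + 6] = 2 - 3*k^2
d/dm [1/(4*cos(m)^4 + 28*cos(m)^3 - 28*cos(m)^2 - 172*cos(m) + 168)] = (4*cos(m)^3 + 21*cos(m)^2 - 14*cos(m) - 43)*sin(m)/(4*(cos(m)^4 + 7*cos(m)^3 - 7*cos(m)^2 - 43*cos(m) + 42)^2)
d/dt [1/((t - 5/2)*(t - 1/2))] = 16*(3 - 2*t)/(16*t^4 - 96*t^3 + 184*t^2 - 120*t + 25)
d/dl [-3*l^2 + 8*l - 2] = 8 - 6*l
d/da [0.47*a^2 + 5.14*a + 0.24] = 0.94*a + 5.14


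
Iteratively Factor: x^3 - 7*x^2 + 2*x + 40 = (x - 4)*(x^2 - 3*x - 10) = (x - 4)*(x + 2)*(x - 5)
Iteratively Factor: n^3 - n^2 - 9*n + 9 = (n - 3)*(n^2 + 2*n - 3) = (n - 3)*(n - 1)*(n + 3)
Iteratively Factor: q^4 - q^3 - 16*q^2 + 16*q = (q + 4)*(q^3 - 5*q^2 + 4*q) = (q - 4)*(q + 4)*(q^2 - q) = (q - 4)*(q - 1)*(q + 4)*(q)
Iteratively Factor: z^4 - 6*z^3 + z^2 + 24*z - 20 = (z + 2)*(z^3 - 8*z^2 + 17*z - 10) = (z - 2)*(z + 2)*(z^2 - 6*z + 5) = (z - 2)*(z - 1)*(z + 2)*(z - 5)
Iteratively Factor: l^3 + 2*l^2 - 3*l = (l)*(l^2 + 2*l - 3) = l*(l + 3)*(l - 1)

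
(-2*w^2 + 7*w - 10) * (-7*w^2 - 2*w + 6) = 14*w^4 - 45*w^3 + 44*w^2 + 62*w - 60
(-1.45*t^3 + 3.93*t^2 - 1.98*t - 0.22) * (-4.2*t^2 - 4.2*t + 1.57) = 6.09*t^5 - 10.416*t^4 - 10.4665*t^3 + 15.4101*t^2 - 2.1846*t - 0.3454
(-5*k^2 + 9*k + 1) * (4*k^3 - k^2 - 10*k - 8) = -20*k^5 + 41*k^4 + 45*k^3 - 51*k^2 - 82*k - 8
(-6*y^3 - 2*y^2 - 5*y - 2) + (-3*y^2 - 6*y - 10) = -6*y^3 - 5*y^2 - 11*y - 12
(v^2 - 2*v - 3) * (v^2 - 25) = v^4 - 2*v^3 - 28*v^2 + 50*v + 75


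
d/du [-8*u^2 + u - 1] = 1 - 16*u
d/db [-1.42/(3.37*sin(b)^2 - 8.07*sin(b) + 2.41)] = (9.5708*sin(b) - 11.4594)*cos(b)/(3.37*sin(b)^2 - 8.07*sin(b) + 2.41)^2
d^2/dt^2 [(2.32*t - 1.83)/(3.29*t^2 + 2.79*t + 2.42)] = ((2.32*t - 1.83)*(6.58*t + 2.79)*(13.16*t + 5.58) - (45.7968*t + 0.904199999999998)*(3.29*t^2 + 2.79*t + 2.42))/(3.29*t^2 + 2.79*t + 2.42)^3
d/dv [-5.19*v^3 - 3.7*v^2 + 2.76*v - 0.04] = -15.57*v^2 - 7.4*v + 2.76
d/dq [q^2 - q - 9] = 2*q - 1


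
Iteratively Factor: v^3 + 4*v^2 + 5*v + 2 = (v + 1)*(v^2 + 3*v + 2) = (v + 1)^2*(v + 2)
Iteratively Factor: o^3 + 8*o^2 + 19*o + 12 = (o + 3)*(o^2 + 5*o + 4) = (o + 3)*(o + 4)*(o + 1)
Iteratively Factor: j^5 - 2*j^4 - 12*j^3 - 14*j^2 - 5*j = (j + 1)*(j^4 - 3*j^3 - 9*j^2 - 5*j) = j*(j + 1)*(j^3 - 3*j^2 - 9*j - 5) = j*(j + 1)^2*(j^2 - 4*j - 5) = j*(j - 5)*(j + 1)^2*(j + 1)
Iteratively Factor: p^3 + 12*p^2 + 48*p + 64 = (p + 4)*(p^2 + 8*p + 16) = (p + 4)^2*(p + 4)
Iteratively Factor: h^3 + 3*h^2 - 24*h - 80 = (h + 4)*(h^2 - h - 20) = (h + 4)^2*(h - 5)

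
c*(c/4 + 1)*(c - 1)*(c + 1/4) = c^4/4 + 13*c^3/16 - 13*c^2/16 - c/4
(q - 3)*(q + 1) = q^2 - 2*q - 3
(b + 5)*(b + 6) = b^2 + 11*b + 30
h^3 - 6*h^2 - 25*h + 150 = (h - 6)*(h - 5)*(h + 5)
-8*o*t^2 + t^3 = t^2*(-8*o + t)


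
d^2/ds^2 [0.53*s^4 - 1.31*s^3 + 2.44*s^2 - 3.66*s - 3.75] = 6.36*s^2 - 7.86*s + 4.88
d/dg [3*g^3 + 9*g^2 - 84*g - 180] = 9*g^2 + 18*g - 84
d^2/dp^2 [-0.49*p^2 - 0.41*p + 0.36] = -0.980000000000000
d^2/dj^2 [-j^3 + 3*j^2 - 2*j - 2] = 6 - 6*j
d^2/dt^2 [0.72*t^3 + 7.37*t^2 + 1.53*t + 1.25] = 4.32*t + 14.74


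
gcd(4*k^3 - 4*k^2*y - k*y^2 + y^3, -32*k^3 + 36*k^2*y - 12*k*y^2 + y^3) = -2*k + y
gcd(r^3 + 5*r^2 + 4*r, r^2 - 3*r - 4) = r + 1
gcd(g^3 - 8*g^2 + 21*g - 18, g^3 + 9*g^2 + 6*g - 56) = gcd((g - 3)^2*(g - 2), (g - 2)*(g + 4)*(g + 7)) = g - 2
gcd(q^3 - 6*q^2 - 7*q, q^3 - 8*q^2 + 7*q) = q^2 - 7*q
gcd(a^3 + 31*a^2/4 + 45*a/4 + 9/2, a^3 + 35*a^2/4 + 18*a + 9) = a^2 + 27*a/4 + 9/2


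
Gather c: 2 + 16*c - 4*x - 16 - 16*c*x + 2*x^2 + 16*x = c*(16 - 16*x) + 2*x^2 + 12*x - 14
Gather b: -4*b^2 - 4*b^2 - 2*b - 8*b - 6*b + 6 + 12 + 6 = -8*b^2 - 16*b + 24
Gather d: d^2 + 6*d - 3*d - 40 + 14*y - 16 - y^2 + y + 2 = d^2 + 3*d - y^2 + 15*y - 54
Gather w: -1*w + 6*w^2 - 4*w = 6*w^2 - 5*w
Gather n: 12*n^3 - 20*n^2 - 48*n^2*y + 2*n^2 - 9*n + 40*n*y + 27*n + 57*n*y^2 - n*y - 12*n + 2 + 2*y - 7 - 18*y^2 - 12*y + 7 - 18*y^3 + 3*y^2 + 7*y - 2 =12*n^3 + n^2*(-48*y - 18) + n*(57*y^2 + 39*y + 6) - 18*y^3 - 15*y^2 - 3*y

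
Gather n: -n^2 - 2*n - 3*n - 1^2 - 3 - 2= -n^2 - 5*n - 6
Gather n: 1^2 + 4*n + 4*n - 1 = 8*n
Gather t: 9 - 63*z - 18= -63*z - 9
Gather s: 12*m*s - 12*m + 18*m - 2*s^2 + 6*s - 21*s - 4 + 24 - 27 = 6*m - 2*s^2 + s*(12*m - 15) - 7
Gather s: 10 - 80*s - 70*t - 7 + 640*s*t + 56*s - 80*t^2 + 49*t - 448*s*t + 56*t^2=s*(192*t - 24) - 24*t^2 - 21*t + 3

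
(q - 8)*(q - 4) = q^2 - 12*q + 32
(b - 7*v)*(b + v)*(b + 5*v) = b^3 - b^2*v - 37*b*v^2 - 35*v^3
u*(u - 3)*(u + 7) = u^3 + 4*u^2 - 21*u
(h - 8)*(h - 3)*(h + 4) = h^3 - 7*h^2 - 20*h + 96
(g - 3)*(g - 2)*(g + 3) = g^3 - 2*g^2 - 9*g + 18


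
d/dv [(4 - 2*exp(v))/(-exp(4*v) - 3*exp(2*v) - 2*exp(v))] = 2*(-2*(exp(v) - 2)*(2*exp(3*v) + 3*exp(v) + 1) + (exp(3*v) + 3*exp(v) + 2)*exp(v))*exp(-v)/(exp(3*v) + 3*exp(v) + 2)^2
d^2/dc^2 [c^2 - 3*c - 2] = 2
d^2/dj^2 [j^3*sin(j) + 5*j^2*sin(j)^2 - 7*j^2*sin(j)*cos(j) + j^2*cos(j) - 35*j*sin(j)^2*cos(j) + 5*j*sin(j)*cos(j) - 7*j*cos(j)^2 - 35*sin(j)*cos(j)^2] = -j^3*sin(j) + 14*j^2*sin(2*j) + 5*j^2*cos(j) + 10*j^2*cos(2*j) + 2*j*sin(j) + 10*j*sin(2*j) + 35*j*cos(j)/4 - 14*j*cos(2*j) - 315*j*cos(3*j)/4 + 105*sin(j)/4 + 7*sin(2*j) + 105*sin(3*j)/4 + 2*cos(j) + 5*cos(2*j) + 5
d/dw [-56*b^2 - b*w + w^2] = -b + 2*w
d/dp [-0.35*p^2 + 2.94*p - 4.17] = 2.94 - 0.7*p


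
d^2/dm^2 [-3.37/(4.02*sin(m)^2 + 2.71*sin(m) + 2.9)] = (217.842192*sin(m)^4 + 110.140362*sin(m)^3 - 459.163511*sin(m)^2 - 246.765554*sin(m) + 29.075686)/(4.02*sin(m)^2 + 2.71*sin(m) + 2.9)^3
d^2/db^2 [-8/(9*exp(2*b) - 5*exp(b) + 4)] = 8*(-2*(18*exp(b) - 5)^2*exp(b) + (36*exp(b) - 5)*(9*exp(2*b) - 5*exp(b) + 4))*exp(b)/(9*exp(2*b) - 5*exp(b) + 4)^3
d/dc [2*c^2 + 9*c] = 4*c + 9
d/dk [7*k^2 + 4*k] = 14*k + 4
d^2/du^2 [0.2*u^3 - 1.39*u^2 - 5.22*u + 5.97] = 1.2*u - 2.78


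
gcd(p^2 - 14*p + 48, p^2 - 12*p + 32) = p - 8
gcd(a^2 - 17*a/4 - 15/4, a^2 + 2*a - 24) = 1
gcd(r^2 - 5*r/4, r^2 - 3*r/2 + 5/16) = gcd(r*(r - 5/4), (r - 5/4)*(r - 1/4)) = r - 5/4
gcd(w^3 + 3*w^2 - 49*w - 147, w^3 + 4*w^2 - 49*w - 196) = w^2 - 49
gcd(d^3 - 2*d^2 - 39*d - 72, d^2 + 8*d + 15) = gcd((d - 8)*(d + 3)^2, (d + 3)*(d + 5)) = d + 3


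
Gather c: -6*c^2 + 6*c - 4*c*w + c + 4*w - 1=-6*c^2 + c*(7 - 4*w) + 4*w - 1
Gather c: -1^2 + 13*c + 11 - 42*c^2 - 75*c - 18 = -42*c^2 - 62*c - 8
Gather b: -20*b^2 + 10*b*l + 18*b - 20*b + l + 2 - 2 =-20*b^2 + b*(10*l - 2) + l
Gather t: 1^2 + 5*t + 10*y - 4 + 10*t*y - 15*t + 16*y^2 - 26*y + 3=t*(10*y - 10) + 16*y^2 - 16*y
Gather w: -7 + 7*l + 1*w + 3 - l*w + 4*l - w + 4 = -l*w + 11*l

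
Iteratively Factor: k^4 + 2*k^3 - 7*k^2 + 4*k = (k - 1)*(k^3 + 3*k^2 - 4*k) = (k - 1)^2*(k^2 + 4*k) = k*(k - 1)^2*(k + 4)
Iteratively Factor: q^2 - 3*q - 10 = (q + 2)*(q - 5)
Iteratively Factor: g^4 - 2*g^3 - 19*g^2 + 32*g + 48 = (g + 1)*(g^3 - 3*g^2 - 16*g + 48) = (g - 4)*(g + 1)*(g^2 + g - 12) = (g - 4)*(g + 1)*(g + 4)*(g - 3)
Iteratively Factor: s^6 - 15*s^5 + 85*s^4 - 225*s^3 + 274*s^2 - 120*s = (s)*(s^5 - 15*s^4 + 85*s^3 - 225*s^2 + 274*s - 120) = s*(s - 1)*(s^4 - 14*s^3 + 71*s^2 - 154*s + 120) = s*(s - 3)*(s - 1)*(s^3 - 11*s^2 + 38*s - 40) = s*(s - 5)*(s - 3)*(s - 1)*(s^2 - 6*s + 8) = s*(s - 5)*(s - 3)*(s - 2)*(s - 1)*(s - 4)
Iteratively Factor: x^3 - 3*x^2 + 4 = (x - 2)*(x^2 - x - 2) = (x - 2)^2*(x + 1)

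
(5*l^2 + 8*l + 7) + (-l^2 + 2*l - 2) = 4*l^2 + 10*l + 5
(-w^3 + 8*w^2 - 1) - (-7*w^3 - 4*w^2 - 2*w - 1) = 6*w^3 + 12*w^2 + 2*w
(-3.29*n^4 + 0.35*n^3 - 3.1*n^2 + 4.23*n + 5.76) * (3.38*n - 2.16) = -11.1202*n^5 + 8.2894*n^4 - 11.234*n^3 + 20.9934*n^2 + 10.332*n - 12.4416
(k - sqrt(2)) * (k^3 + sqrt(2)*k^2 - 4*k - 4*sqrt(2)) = k^4 - 6*k^2 + 8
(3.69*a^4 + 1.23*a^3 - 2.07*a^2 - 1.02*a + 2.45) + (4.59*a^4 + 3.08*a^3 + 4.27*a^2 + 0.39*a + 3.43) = 8.28*a^4 + 4.31*a^3 + 2.2*a^2 - 0.63*a + 5.88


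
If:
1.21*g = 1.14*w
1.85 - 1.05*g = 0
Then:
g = 1.76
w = 1.87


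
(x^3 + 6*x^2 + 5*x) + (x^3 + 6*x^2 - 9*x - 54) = 2*x^3 + 12*x^2 - 4*x - 54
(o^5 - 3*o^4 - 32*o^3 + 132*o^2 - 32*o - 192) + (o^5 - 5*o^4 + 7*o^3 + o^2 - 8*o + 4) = 2*o^5 - 8*o^4 - 25*o^3 + 133*o^2 - 40*o - 188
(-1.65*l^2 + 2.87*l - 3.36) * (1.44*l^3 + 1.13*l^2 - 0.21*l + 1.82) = -2.376*l^5 + 2.2683*l^4 - 1.2488*l^3 - 7.4025*l^2 + 5.929*l - 6.1152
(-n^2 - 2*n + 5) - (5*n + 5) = -n^2 - 7*n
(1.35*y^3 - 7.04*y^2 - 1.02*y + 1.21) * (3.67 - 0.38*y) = -0.513*y^4 + 7.6297*y^3 - 25.4492*y^2 - 4.2032*y + 4.4407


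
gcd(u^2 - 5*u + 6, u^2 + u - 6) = u - 2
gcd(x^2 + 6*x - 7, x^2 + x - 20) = 1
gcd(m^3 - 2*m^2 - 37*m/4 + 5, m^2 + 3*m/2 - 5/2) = m + 5/2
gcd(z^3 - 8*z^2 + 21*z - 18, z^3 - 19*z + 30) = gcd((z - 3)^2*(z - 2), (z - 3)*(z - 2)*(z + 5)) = z^2 - 5*z + 6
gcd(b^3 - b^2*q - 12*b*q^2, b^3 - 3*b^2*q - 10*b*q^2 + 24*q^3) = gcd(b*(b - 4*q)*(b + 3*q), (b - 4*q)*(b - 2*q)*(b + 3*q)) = -b^2 + b*q + 12*q^2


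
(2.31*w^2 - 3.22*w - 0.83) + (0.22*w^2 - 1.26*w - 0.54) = 2.53*w^2 - 4.48*w - 1.37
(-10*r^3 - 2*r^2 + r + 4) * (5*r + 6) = -50*r^4 - 70*r^3 - 7*r^2 + 26*r + 24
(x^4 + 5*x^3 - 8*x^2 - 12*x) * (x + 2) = x^5 + 7*x^4 + 2*x^3 - 28*x^2 - 24*x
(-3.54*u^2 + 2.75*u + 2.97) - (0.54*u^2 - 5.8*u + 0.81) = -4.08*u^2 + 8.55*u + 2.16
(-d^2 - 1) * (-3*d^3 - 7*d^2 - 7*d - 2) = 3*d^5 + 7*d^4 + 10*d^3 + 9*d^2 + 7*d + 2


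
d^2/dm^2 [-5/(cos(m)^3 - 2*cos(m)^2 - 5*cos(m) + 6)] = 5*((17*cos(m) + 16*cos(2*m) - 9*cos(3*m))*(cos(m)^3 - 2*cos(m)^2 - 5*cos(m) + 6)/4 - 2*(-3*cos(m)^2 + 4*cos(m) + 5)^2*sin(m)^2)/(cos(m)^3 - 2*cos(m)^2 - 5*cos(m) + 6)^3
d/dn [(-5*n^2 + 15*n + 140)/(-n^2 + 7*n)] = -20/n^2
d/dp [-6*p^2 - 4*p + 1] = -12*p - 4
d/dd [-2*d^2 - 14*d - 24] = -4*d - 14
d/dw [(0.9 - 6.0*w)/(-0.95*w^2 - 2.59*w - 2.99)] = (-5.7*w^2 + 1.71*w + 20.271)/(0.9025*w^4 + 4.921*w^3 + 12.3891*w^2 + 15.4882*w + 8.9401)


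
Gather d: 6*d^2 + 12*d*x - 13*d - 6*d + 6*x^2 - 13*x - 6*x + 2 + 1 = 6*d^2 + d*(12*x - 19) + 6*x^2 - 19*x + 3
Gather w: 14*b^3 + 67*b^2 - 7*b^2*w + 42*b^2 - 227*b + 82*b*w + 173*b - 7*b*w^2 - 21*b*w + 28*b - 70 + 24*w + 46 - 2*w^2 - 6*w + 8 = 14*b^3 + 109*b^2 - 26*b + w^2*(-7*b - 2) + w*(-7*b^2 + 61*b + 18) - 16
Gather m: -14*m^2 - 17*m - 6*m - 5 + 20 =-14*m^2 - 23*m + 15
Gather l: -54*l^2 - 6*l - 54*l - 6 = -54*l^2 - 60*l - 6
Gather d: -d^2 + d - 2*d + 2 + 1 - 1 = -d^2 - d + 2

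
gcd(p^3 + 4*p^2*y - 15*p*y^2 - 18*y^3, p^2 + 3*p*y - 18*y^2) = -p^2 - 3*p*y + 18*y^2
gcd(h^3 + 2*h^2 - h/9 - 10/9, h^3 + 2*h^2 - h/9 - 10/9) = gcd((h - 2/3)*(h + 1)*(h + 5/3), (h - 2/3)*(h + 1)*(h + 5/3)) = h^3 + 2*h^2 - h/9 - 10/9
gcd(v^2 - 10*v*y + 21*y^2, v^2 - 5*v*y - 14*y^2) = -v + 7*y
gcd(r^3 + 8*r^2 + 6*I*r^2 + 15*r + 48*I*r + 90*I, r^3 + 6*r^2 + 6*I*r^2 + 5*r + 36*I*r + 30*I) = r^2 + r*(5 + 6*I) + 30*I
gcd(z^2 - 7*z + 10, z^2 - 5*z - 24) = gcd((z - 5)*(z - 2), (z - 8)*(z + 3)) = 1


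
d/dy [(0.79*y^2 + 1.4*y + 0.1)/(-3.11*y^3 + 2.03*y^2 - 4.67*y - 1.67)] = (2.4569*y^4 + 8.708*y^3 - 5.5983*y^2 - 3.0446*y - 1.871)/(9.6721*y^6 - 12.6266*y^5 + 33.1683*y^4 - 8.5728*y^3 + 15.0287*y^2 + 15.5978*y + 2.7889)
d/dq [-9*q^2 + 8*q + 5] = 8 - 18*q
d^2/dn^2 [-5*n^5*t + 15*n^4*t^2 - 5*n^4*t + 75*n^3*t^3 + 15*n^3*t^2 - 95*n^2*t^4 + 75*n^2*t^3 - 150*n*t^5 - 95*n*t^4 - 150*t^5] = 10*t*(-10*n^3 + 18*n^2*t - 6*n^2 + 45*n*t^2 + 9*n*t - 19*t^3 + 15*t^2)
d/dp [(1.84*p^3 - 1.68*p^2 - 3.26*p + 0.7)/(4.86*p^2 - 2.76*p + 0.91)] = (8.9424*p^4 - 10.1568*p^3 + 25.5036*p^2 - 9.8616*p - 1.0346)/(23.6196*p^4 - 26.8272*p^3 + 16.4628*p^2 - 5.0232*p + 0.8281)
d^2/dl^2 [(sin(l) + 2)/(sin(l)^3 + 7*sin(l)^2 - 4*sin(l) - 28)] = (-4*sin(l)^4 - 15*sin(l)^3 - 75*sin(l)^2 - 40*sin(l) + 78)/((sin(l) - 2)^3*(sin(l) + 7)^3)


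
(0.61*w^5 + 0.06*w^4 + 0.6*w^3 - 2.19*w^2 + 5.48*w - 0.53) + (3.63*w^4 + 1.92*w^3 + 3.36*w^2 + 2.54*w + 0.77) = 0.61*w^5 + 3.69*w^4 + 2.52*w^3 + 1.17*w^2 + 8.02*w + 0.24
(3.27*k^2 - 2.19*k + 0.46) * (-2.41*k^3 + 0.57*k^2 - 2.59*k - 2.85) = -7.8807*k^5 + 7.1418*k^4 - 10.8262*k^3 - 3.3852*k^2 + 5.0501*k - 1.311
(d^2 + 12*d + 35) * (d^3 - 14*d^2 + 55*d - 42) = d^5 - 2*d^4 - 78*d^3 + 128*d^2 + 1421*d - 1470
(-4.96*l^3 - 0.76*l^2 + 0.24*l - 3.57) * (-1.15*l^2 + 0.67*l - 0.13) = 5.704*l^5 - 2.4492*l^4 - 0.1404*l^3 + 4.3651*l^2 - 2.4231*l + 0.4641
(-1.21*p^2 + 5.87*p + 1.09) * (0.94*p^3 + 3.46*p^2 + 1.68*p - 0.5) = -1.1374*p^5 + 1.3312*p^4 + 19.302*p^3 + 14.238*p^2 - 1.1038*p - 0.545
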